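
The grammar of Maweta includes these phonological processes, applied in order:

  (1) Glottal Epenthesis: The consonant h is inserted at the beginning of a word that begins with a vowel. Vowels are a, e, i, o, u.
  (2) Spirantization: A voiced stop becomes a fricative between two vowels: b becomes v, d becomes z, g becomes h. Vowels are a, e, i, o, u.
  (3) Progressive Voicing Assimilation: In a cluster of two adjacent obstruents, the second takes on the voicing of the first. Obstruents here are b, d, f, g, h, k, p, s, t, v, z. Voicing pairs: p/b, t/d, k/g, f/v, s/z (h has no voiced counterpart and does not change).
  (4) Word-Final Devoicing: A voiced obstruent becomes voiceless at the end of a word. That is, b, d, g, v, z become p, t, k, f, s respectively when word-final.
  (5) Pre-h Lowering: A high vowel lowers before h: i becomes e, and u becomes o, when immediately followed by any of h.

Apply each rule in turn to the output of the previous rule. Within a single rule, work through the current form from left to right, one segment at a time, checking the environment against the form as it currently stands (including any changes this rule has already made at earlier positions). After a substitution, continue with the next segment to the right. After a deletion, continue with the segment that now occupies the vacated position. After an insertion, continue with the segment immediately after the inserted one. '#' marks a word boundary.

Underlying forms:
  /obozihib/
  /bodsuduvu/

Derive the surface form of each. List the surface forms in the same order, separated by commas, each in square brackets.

[hovozehip], [bodzuzuvu]

/obozihib/:
  (1) Glottal Epenthesis: [obozihib] → [hobozihib]
  (2) Spirantization: [hobozihib] → [hovozihib]
  (3) Progressive Voicing Assimilation: no change — [hovozihib]
  (4) Word-Final Devoicing: [hovozihib] → [hovozihip]
  (5) Pre-h Lowering: [hovozihip] → [hovozehip]
/bodsuduvu/:
  (1) Glottal Epenthesis: no change — [bodsuduvu]
  (2) Spirantization: [bodsuduvu] → [bodsuzuvu]
  (3) Progressive Voicing Assimilation: [bodsuzuvu] → [bodzuzuvu]
  (4) Word-Final Devoicing: no change — [bodzuzuvu]
  (5) Pre-h Lowering: no change — [bodzuzuvu]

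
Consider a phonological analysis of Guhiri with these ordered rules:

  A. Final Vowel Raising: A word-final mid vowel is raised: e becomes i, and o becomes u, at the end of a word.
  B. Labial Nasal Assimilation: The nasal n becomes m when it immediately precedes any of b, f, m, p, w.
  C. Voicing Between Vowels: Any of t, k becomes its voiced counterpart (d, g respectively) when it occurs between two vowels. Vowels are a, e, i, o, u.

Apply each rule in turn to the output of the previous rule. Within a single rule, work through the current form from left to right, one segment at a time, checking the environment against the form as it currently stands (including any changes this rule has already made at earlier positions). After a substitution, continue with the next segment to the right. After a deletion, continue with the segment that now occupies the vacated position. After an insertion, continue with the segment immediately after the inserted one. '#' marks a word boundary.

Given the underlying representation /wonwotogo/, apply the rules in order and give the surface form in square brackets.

A Final Vowel Raising: [wonwotogo] → [wonwotogu]
B Labial Nasal Assimilation: [wonwotogu] → [womwotogu]
C Voicing Between Vowels: [womwotogu] → [womwodogu]

[womwodogu]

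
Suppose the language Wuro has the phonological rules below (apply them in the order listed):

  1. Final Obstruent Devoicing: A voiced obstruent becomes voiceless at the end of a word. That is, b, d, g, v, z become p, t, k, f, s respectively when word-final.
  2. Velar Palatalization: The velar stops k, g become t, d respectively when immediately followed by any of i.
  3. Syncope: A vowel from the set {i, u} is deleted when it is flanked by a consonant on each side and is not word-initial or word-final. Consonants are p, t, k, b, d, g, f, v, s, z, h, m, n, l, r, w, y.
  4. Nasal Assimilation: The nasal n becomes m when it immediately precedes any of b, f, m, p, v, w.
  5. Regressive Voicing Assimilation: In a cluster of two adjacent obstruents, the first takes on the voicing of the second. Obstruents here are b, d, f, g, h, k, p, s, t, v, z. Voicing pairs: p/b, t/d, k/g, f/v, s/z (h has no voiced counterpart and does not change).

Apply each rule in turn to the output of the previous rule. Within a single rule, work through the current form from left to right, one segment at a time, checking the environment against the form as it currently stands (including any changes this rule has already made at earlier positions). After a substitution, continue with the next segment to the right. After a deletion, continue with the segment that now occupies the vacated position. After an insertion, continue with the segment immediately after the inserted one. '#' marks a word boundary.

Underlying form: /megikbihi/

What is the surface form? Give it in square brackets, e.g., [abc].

1 Final Obstruent Devoicing: no change — [megikbihi]
2 Velar Palatalization: [megikbihi] → [medikbihi]
3 Syncope: [medikbihi] → [medkbhi]
4 Nasal Assimilation: no change — [medkbhi]
5 Regressive Voicing Assimilation: [medkbhi] → [metgphi]

[metgphi]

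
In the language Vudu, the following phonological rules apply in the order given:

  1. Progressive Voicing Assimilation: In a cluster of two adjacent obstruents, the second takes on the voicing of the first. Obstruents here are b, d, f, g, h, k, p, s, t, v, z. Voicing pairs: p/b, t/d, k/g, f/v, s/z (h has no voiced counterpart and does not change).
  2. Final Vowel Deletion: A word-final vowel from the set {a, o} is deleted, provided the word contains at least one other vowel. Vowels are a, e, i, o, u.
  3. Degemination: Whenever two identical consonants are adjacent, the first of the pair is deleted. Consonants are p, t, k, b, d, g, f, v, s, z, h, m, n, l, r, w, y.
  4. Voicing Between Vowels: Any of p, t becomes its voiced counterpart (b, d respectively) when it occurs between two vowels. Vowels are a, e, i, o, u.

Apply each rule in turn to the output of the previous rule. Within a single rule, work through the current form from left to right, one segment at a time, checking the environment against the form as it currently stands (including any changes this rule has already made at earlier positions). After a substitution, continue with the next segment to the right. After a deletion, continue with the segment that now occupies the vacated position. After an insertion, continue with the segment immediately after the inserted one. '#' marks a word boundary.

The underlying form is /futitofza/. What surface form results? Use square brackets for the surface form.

[fudidofs]

1 Progressive Voicing Assimilation: [futitofza] → [futitofsa]
2 Final Vowel Deletion: [futitofsa] → [futitofs]
3 Degemination: no change — [futitofs]
4 Voicing Between Vowels: [futitofs] → [fudidofs]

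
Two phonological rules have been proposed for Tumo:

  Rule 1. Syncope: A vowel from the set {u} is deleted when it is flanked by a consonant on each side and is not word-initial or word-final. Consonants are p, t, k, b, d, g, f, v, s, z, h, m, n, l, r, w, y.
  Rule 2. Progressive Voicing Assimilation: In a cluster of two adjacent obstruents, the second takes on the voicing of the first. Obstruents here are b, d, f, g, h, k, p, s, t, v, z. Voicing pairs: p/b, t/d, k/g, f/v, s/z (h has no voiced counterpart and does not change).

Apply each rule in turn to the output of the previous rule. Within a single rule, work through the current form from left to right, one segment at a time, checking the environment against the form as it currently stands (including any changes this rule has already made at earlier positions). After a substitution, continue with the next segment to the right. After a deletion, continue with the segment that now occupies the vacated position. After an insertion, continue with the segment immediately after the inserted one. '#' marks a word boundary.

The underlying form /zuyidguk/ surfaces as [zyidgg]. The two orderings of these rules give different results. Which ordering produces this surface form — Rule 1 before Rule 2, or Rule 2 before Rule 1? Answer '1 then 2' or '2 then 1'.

Order 1 then 2:
  1 Syncope: [zuyidguk] → [zyidgk]
  2 Progressive Voicing Assimilation: [zyidgk] → [zyidgg]
  result: [zyidgg]
Order 2 then 1:
  2 Progressive Voicing Assimilation: no change — [zuyidguk]
  1 Syncope: [zuyidguk] → [zyidgk]
  result: [zyidgk]

1 then 2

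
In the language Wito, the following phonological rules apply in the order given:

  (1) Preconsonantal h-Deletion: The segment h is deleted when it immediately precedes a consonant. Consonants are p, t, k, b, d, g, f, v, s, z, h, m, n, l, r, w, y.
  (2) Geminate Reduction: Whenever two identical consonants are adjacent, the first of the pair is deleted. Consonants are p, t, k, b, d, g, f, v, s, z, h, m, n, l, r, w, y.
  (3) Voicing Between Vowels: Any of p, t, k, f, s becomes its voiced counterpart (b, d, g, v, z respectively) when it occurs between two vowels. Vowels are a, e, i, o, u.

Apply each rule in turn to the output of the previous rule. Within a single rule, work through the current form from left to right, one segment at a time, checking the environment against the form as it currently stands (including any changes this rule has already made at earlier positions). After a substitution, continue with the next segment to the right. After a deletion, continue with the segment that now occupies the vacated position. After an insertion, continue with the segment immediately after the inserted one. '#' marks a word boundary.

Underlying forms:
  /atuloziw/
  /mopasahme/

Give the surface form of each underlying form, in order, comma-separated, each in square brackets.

/atuloziw/:
  (1) Preconsonantal h-Deletion: no change — [atuloziw]
  (2) Geminate Reduction: no change — [atuloziw]
  (3) Voicing Between Vowels: [atuloziw] → [aduloziw]
/mopasahme/:
  (1) Preconsonantal h-Deletion: [mopasahme] → [mopasame]
  (2) Geminate Reduction: no change — [mopasame]
  (3) Voicing Between Vowels: [mopasame] → [mobazame]

[aduloziw], [mobazame]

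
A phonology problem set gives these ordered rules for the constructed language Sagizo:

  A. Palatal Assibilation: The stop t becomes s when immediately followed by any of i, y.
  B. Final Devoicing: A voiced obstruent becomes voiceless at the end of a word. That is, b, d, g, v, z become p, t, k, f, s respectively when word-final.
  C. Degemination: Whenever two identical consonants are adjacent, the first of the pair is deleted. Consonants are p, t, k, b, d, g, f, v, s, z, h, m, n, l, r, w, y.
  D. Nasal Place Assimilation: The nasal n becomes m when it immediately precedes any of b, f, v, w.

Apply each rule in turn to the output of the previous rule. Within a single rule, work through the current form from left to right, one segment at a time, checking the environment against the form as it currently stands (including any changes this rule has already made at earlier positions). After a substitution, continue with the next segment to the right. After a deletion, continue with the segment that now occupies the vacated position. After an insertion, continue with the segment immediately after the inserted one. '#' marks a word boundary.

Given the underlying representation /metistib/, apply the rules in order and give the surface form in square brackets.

[mesisip]

A Palatal Assibilation: [metistib] → [mesissib]
B Final Devoicing: [mesissib] → [mesissip]
C Degemination: [mesissip] → [mesisip]
D Nasal Place Assimilation: no change — [mesisip]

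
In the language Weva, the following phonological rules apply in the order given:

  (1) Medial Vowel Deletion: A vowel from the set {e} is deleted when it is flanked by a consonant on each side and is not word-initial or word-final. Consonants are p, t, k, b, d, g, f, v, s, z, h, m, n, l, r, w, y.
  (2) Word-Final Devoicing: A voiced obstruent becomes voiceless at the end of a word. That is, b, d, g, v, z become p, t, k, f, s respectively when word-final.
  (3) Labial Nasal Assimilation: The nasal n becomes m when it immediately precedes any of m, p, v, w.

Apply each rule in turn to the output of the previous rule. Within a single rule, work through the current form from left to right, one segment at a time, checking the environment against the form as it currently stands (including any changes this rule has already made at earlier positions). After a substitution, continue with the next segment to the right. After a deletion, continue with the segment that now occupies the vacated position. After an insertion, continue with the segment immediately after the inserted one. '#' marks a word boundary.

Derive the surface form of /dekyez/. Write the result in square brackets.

(1) Medial Vowel Deletion: [dekyez] → [dkyz]
(2) Word-Final Devoicing: [dkyz] → [dkys]
(3) Labial Nasal Assimilation: no change — [dkys]

[dkys]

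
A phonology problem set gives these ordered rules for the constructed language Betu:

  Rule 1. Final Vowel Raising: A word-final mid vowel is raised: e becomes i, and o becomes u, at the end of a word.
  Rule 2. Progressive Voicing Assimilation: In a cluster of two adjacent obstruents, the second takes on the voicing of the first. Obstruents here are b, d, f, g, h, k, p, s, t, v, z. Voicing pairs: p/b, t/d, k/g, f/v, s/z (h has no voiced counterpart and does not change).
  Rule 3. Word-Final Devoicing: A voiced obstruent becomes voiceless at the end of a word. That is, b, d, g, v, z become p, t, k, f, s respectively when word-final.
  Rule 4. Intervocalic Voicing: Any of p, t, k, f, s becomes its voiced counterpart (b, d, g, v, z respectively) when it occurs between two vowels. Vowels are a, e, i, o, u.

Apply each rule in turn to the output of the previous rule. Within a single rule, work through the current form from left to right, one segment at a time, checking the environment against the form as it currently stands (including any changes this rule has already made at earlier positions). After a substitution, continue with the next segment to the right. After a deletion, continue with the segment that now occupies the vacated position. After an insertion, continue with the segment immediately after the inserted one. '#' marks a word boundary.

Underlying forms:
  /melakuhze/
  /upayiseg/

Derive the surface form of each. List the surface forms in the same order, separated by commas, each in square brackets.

[melaguhsi], [ubayizek]

/melakuhze/:
  Rule 1 Final Vowel Raising: [melakuhze] → [melakuhzi]
  Rule 2 Progressive Voicing Assimilation: [melakuhzi] → [melakuhsi]
  Rule 3 Word-Final Devoicing: no change — [melakuhsi]
  Rule 4 Intervocalic Voicing: [melakuhsi] → [melaguhsi]
/upayiseg/:
  Rule 1 Final Vowel Raising: no change — [upayiseg]
  Rule 2 Progressive Voicing Assimilation: no change — [upayiseg]
  Rule 3 Word-Final Devoicing: [upayiseg] → [upayisek]
  Rule 4 Intervocalic Voicing: [upayisek] → [ubayizek]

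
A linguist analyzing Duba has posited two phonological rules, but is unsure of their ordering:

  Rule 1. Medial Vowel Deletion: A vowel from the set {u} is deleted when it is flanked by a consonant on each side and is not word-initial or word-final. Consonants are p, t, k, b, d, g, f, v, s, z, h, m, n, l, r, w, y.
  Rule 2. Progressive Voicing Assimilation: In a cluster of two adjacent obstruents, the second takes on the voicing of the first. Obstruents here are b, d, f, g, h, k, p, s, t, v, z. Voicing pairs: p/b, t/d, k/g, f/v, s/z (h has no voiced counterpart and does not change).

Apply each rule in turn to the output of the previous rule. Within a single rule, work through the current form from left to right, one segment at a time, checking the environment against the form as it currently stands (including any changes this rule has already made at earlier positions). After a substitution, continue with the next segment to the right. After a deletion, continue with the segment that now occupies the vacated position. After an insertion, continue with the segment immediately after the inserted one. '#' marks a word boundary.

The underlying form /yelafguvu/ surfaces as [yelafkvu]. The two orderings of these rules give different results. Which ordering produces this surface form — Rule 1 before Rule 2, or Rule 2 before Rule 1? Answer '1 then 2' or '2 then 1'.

2 then 1

Order 1 then 2:
  1 Medial Vowel Deletion: [yelafguvu] → [yelafgvu]
  2 Progressive Voicing Assimilation: [yelafgvu] → [yelafkfu]
  result: [yelafkfu]
Order 2 then 1:
  2 Progressive Voicing Assimilation: [yelafguvu] → [yelafkuvu]
  1 Medial Vowel Deletion: [yelafkuvu] → [yelafkvu]
  result: [yelafkvu]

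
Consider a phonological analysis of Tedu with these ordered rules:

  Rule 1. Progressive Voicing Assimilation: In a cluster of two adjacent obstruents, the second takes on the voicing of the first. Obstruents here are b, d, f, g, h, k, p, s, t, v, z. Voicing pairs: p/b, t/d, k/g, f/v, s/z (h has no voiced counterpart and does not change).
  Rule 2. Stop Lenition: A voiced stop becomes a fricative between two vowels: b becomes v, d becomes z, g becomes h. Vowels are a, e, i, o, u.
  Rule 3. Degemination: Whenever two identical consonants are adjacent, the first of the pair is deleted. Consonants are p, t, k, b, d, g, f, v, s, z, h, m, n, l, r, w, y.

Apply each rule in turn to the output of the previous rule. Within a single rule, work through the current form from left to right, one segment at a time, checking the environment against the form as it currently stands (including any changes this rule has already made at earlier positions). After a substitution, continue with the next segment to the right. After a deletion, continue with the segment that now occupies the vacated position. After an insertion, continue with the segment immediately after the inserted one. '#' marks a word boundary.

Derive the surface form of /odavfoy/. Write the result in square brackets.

Rule 1 Progressive Voicing Assimilation: [odavfoy] → [odavvoy]
Rule 2 Stop Lenition: [odavvoy] → [ozavvoy]
Rule 3 Degemination: [ozavvoy] → [ozavoy]

[ozavoy]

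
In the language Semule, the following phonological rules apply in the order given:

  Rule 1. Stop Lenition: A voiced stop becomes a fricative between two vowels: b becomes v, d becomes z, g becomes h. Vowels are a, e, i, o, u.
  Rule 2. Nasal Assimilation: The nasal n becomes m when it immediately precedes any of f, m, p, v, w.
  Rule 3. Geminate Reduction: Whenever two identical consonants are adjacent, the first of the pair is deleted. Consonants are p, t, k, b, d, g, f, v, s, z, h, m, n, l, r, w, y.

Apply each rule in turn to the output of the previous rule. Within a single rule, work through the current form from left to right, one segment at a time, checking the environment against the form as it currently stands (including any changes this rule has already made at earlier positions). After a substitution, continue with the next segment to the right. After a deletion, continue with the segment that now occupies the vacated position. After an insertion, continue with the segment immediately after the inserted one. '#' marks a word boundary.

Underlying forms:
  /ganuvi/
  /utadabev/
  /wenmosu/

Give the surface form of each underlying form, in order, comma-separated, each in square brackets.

[ganuvi], [utazavev], [wemosu]

/ganuvi/:
  Rule 1 Stop Lenition: no change — [ganuvi]
  Rule 2 Nasal Assimilation: no change — [ganuvi]
  Rule 3 Geminate Reduction: no change — [ganuvi]
/utadabev/:
  Rule 1 Stop Lenition: [utadabev] → [utazavev]
  Rule 2 Nasal Assimilation: no change — [utazavev]
  Rule 3 Geminate Reduction: no change — [utazavev]
/wenmosu/:
  Rule 1 Stop Lenition: no change — [wenmosu]
  Rule 2 Nasal Assimilation: [wenmosu] → [wemmosu]
  Rule 3 Geminate Reduction: [wemmosu] → [wemosu]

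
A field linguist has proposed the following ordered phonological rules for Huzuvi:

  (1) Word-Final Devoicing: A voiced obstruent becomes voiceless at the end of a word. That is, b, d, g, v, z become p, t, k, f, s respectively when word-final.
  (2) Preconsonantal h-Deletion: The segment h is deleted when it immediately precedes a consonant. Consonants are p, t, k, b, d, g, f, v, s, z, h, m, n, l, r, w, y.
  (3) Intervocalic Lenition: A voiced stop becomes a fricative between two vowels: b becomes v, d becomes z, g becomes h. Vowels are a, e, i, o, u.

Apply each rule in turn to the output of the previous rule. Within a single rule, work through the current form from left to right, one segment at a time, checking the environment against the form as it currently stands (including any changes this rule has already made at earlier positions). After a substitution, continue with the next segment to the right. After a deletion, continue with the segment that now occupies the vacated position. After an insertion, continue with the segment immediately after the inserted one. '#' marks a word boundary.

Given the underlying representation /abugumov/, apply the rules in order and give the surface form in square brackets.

[avuhumof]

(1) Word-Final Devoicing: [abugumov] → [abugumof]
(2) Preconsonantal h-Deletion: no change — [abugumof]
(3) Intervocalic Lenition: [abugumof] → [avuhumof]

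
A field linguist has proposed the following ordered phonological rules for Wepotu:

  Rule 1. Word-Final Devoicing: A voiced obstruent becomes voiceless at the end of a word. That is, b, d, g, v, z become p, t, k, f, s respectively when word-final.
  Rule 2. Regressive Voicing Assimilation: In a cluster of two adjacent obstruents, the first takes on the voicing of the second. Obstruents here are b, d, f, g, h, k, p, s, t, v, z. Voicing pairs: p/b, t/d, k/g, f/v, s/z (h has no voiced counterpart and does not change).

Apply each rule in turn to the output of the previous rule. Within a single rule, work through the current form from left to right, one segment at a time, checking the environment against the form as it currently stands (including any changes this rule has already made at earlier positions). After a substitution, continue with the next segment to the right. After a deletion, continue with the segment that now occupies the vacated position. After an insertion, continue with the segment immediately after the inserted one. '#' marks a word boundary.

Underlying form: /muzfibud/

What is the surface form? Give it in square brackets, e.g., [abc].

Rule 1 Word-Final Devoicing: [muzfibud] → [muzfibut]
Rule 2 Regressive Voicing Assimilation: [muzfibut] → [musfibut]

[musfibut]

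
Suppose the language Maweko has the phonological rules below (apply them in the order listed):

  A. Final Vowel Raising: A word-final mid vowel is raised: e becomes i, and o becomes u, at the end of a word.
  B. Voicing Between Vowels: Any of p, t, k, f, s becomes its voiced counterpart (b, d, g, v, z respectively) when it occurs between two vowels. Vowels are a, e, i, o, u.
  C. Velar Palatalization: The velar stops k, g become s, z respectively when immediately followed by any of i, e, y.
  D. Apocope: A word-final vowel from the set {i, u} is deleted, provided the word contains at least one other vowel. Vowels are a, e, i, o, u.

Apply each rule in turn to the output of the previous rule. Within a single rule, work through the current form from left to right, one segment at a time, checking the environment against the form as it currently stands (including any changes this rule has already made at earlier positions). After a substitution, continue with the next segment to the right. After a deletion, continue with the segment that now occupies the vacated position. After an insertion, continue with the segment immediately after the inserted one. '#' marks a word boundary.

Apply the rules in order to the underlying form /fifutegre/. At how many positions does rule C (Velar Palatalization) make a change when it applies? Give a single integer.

A Final Vowel Raising: [fifutegre] → [fifutegri]
B Voicing Between Vowels: [fifutegri] → [fivudegri]
C Velar Palatalization: no change — [fivudegri]
D Apocope: [fivudegri] → [fivudegr]
Rule C changed 0 position(s).

0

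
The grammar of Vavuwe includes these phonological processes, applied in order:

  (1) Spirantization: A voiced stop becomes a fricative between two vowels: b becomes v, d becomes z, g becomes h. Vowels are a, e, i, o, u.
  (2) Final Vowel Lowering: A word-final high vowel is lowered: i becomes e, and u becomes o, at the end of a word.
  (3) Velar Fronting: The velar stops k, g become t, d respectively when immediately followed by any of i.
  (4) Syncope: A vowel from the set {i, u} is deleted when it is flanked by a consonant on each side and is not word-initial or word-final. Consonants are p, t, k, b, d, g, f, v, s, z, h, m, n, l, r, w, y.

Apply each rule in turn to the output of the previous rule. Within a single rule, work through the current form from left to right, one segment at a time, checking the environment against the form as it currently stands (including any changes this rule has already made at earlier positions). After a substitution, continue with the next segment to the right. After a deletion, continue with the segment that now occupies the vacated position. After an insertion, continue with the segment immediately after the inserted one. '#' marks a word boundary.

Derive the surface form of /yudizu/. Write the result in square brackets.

(1) Spirantization: [yudizu] → [yuzizu]
(2) Final Vowel Lowering: [yuzizu] → [yuzizo]
(3) Velar Fronting: no change — [yuzizo]
(4) Syncope: [yuzizo] → [yzzo]

[yzzo]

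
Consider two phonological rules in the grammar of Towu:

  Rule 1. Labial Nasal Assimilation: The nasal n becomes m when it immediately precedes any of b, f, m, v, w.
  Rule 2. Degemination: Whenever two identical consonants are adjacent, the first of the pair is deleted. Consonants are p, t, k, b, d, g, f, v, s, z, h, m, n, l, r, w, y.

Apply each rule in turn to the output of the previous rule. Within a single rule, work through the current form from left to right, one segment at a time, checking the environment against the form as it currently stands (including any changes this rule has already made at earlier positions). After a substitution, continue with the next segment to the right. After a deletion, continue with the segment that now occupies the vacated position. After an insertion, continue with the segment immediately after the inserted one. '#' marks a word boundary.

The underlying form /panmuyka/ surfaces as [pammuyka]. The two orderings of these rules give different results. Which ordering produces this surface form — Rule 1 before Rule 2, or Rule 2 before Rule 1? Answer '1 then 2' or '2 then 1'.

Order 1 then 2:
  1 Labial Nasal Assimilation: [panmuyka] → [pammuyka]
  2 Degemination: [pammuyka] → [pamuyka]
  result: [pamuyka]
Order 2 then 1:
  2 Degemination: no change — [panmuyka]
  1 Labial Nasal Assimilation: [panmuyka] → [pammuyka]
  result: [pammuyka]

2 then 1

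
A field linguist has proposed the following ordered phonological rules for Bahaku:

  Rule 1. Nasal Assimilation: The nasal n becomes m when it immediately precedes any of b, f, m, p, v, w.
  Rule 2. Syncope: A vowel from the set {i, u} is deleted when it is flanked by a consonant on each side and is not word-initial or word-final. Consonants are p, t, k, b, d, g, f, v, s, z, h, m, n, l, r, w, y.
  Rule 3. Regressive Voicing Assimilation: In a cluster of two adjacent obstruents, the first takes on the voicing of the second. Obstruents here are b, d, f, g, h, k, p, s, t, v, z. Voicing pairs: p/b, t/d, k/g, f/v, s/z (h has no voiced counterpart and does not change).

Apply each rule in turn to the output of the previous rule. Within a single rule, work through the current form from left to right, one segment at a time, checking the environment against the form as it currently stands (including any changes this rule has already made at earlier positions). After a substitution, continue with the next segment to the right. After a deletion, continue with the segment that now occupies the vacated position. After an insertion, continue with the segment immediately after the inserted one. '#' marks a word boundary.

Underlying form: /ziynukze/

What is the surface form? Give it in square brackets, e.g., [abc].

Rule 1 Nasal Assimilation: no change — [ziynukze]
Rule 2 Syncope: [ziynukze] → [zynkze]
Rule 3 Regressive Voicing Assimilation: [zynkze] → [zyngze]

[zyngze]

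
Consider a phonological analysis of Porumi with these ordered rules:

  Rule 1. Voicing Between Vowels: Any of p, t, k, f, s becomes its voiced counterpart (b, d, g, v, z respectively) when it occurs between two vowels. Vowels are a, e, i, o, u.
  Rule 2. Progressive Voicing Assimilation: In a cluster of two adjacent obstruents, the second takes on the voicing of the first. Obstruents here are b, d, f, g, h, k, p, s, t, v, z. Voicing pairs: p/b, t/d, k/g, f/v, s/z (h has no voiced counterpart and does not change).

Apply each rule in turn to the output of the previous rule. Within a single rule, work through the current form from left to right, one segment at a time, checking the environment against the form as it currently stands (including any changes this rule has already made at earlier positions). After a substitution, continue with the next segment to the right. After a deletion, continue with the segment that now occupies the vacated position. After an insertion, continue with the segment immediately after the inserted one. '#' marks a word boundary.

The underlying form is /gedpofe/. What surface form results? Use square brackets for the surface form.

Rule 1 Voicing Between Vowels: [gedpofe] → [gedpove]
Rule 2 Progressive Voicing Assimilation: [gedpove] → [gedbove]

[gedbove]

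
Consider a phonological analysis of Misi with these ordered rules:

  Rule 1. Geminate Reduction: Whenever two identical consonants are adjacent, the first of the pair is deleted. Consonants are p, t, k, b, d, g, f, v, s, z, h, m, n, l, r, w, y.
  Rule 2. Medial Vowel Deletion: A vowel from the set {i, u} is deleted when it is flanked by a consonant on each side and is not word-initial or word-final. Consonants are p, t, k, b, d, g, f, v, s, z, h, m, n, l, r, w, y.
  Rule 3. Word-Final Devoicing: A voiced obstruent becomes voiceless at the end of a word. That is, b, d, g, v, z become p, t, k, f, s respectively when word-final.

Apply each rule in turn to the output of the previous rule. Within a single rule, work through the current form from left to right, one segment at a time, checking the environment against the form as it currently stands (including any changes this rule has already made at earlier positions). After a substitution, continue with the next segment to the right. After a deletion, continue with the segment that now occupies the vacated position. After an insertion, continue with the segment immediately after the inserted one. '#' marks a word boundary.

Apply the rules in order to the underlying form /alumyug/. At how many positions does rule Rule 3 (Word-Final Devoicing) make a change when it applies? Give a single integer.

Rule 1 Geminate Reduction: no change — [alumyug]
Rule 2 Medial Vowel Deletion: [alumyug] → [almyg]
Rule 3 Word-Final Devoicing: [almyg] → [almyk]
Rule Rule 3 changed 1 position(s).

1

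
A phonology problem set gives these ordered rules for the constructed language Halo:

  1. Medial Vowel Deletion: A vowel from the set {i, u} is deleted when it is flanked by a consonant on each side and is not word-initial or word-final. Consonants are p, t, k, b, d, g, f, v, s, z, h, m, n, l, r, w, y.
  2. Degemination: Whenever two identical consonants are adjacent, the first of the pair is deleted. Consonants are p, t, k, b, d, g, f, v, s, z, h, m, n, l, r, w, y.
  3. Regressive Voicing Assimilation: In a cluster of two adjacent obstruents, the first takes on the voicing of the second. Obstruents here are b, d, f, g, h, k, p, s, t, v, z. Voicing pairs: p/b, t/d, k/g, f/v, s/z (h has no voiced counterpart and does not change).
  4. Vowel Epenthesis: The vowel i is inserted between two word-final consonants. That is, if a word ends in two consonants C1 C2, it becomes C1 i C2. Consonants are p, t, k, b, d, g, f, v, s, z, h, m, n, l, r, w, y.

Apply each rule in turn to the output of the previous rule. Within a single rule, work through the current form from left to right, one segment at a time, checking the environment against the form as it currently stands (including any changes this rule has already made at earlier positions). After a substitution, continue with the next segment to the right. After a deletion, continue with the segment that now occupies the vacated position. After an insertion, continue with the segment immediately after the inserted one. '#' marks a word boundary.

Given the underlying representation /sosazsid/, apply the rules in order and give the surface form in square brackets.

1 Medial Vowel Deletion: [sosazsid] → [sosazsd]
2 Degemination: no change — [sosazsd]
3 Regressive Voicing Assimilation: [sosazsd] → [sosaszd]
4 Vowel Epenthesis: [sosaszd] → [sosaszid]

[sosaszid]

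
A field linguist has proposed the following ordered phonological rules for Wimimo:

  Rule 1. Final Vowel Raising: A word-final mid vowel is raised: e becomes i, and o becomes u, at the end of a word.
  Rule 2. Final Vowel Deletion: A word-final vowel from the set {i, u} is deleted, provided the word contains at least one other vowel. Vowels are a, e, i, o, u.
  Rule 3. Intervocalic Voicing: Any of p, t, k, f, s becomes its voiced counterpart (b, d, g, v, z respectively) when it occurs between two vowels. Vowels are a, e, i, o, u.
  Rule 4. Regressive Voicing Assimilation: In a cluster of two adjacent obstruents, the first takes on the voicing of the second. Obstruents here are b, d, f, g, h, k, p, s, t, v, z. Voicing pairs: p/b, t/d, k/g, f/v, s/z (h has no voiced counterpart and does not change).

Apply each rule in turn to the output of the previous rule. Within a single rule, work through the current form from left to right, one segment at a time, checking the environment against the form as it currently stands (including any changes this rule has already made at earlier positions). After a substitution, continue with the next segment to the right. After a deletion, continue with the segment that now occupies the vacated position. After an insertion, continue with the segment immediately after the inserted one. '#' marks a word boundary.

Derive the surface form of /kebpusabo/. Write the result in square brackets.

Rule 1 Final Vowel Raising: [kebpusabo] → [kebpusabu]
Rule 2 Final Vowel Deletion: [kebpusabu] → [kebpusab]
Rule 3 Intervocalic Voicing: [kebpusab] → [kebpuzab]
Rule 4 Regressive Voicing Assimilation: [kebpuzab] → [keppuzab]

[keppuzab]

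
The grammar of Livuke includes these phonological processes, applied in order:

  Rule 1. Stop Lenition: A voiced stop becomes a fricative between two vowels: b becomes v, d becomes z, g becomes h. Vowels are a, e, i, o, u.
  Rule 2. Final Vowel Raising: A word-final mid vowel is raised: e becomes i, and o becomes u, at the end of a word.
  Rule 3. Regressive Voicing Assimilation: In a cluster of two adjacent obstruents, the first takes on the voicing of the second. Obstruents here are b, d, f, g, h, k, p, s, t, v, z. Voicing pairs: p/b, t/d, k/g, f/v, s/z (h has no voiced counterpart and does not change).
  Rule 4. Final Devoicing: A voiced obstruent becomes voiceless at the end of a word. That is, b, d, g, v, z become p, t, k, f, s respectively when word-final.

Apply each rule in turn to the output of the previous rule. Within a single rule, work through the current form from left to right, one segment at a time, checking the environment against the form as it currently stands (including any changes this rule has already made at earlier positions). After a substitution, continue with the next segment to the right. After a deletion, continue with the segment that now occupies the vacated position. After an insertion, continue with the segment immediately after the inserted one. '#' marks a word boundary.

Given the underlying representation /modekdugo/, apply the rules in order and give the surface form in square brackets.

Rule 1 Stop Lenition: [modekdugo] → [mozekduho]
Rule 2 Final Vowel Raising: [mozekduho] → [mozekduhu]
Rule 3 Regressive Voicing Assimilation: [mozekduhu] → [mozegduhu]
Rule 4 Final Devoicing: no change — [mozegduhu]

[mozegduhu]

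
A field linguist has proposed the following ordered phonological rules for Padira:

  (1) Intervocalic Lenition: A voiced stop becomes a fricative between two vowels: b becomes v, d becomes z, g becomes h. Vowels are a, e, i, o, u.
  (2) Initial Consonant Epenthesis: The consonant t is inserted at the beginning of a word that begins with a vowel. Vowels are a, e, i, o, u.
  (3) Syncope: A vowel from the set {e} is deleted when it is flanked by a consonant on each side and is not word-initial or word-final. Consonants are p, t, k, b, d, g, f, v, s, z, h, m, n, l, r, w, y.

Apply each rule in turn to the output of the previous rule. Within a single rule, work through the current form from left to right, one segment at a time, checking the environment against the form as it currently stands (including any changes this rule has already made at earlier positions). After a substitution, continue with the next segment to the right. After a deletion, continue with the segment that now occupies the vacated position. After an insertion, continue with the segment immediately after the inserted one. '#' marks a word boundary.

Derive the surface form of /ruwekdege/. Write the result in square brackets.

[ruwkdhe]

(1) Intervocalic Lenition: [ruwekdege] → [ruwekdehe]
(2) Initial Consonant Epenthesis: no change — [ruwekdehe]
(3) Syncope: [ruwekdehe] → [ruwkdhe]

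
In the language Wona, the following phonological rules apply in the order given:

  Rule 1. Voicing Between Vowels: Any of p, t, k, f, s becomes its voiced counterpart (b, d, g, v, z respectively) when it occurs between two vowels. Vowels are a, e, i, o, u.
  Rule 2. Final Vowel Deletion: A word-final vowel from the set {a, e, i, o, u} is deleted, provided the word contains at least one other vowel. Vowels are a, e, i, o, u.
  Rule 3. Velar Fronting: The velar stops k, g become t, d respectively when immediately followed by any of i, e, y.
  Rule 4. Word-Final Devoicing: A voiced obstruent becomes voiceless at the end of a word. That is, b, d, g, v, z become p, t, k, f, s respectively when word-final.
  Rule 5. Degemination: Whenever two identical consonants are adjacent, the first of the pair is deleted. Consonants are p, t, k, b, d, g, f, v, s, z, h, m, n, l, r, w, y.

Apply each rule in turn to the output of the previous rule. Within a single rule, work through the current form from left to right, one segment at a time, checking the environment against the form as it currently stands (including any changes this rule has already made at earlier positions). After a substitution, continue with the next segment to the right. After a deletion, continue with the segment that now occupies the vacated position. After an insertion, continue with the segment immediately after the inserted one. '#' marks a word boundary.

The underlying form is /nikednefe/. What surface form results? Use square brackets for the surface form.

[nidednef]

Rule 1 Voicing Between Vowels: [nikednefe] → [nigedneve]
Rule 2 Final Vowel Deletion: [nigedneve] → [nigednev]
Rule 3 Velar Fronting: [nigednev] → [nidednev]
Rule 4 Word-Final Devoicing: [nidednev] → [nidednef]
Rule 5 Degemination: no change — [nidednef]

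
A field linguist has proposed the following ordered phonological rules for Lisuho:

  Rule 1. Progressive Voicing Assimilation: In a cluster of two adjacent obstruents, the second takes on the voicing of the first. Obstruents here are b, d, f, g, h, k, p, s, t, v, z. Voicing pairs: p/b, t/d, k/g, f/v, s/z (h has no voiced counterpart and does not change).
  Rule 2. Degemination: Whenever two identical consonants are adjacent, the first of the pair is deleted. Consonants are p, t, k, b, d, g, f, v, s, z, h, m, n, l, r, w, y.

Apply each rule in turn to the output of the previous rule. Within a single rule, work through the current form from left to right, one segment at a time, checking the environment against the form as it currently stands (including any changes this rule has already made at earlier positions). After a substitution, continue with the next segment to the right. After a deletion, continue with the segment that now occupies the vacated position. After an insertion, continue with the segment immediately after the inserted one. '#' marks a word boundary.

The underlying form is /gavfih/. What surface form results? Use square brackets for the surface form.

Rule 1 Progressive Voicing Assimilation: [gavfih] → [gavvih]
Rule 2 Degemination: [gavvih] → [gavih]

[gavih]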